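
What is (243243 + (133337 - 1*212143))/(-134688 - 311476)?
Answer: -164437/446164 ≈ -0.36856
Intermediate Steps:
(243243 + (133337 - 1*212143))/(-134688 - 311476) = (243243 + (133337 - 212143))/(-446164) = (243243 - 78806)*(-1/446164) = 164437*(-1/446164) = -164437/446164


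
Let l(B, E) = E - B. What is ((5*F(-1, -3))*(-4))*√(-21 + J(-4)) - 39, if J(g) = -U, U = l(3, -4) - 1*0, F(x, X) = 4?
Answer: -39 - 80*I*√14 ≈ -39.0 - 299.33*I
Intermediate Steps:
U = -7 (U = (-4 - 1*3) - 1*0 = (-4 - 3) + 0 = -7 + 0 = -7)
J(g) = 7 (J(g) = -1*(-7) = 7)
((5*F(-1, -3))*(-4))*√(-21 + J(-4)) - 39 = ((5*4)*(-4))*√(-21 + 7) - 39 = (20*(-4))*√(-14) - 39 = -80*I*√14 - 39 = -39 - 80*I*√14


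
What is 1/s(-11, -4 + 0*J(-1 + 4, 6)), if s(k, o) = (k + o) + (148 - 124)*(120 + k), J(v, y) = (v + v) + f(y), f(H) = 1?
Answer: 1/2601 ≈ 0.00038447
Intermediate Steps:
J(v, y) = 1 + 2*v (J(v, y) = (v + v) + 1 = 2*v + 1 = 1 + 2*v)
s(k, o) = 2880 + o + 25*k (s(k, o) = (k + o) + 24*(120 + k) = (k + o) + (2880 + 24*k) = 2880 + o + 25*k)
1/s(-11, -4 + 0*J(-1 + 4, 6)) = 1/(2880 + (-4 + 0*(1 + 2*(-1 + 4))) + 25*(-11)) = 1/(2880 + (-4 + 0*(1 + 2*3)) - 275) = 1/(2880 + (-4 + 0*(1 + 6)) - 275) = 1/(2880 + (-4 + 0*7) - 275) = 1/(2880 + (-4 + 0) - 275) = 1/(2880 - 4 - 275) = 1/2601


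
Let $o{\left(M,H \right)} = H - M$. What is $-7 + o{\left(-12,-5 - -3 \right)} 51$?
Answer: $503$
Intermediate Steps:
$-7 + o{\left(-12,-5 - -3 \right)} 51 = -7 + \left(\left(-5 - -3\right) - -12\right) 51 = -7 + \left(\left(-5 + 3\right) + 12\right) 51 = -7 + \left(-2 + 12\right) 51 = -7 + 10 \cdot 51 = -7 + 510 = 503$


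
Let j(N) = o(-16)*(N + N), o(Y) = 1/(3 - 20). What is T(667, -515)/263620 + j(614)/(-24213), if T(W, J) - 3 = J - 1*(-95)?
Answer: 21725629/15501646860 ≈ 0.0014015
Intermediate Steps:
o(Y) = -1/17 (o(Y) = 1/(-17) = -1/17)
T(W, J) = 98 + J (T(W, J) = 3 + (J - 1*(-95)) = 3 + (J + 95) = 3 + (95 + J) = 98 + J)
j(N) = -2*N/17 (j(N) = -(N + N)/17 = -2*N/17)
T(667, -515)/263620 + j(614)/(-24213) = (98 - 515)/263620 - 2/17*614/(-24213) = -417*1/263620 - 1228/17*(-1/24213) = -417/263620 + 1228/411621 = 21725629/15501646860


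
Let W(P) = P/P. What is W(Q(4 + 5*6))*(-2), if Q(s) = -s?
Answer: -2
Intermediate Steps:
W(P) = 1
W(Q(4 + 5*6))*(-2) = 1*(-2) = -2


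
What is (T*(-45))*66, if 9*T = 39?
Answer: -12870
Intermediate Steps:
T = 13/3 (T = (1/9)*39 = 13/3 ≈ 4.3333)
(T*(-45))*66 = ((13/3)*(-45))*66 = -195*66 = -12870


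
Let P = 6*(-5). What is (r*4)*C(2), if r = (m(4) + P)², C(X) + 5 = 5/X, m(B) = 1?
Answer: -8410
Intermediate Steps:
P = -30
C(X) = -5 + 5/X
r = 841 (r = (1 - 30)² = (-29)² = 841)
(r*4)*C(2) = (841*4)*(-5 + 5/2) = 3364*(-5 + 5*(½)) = 3364*(-5 + 5/2) = 3364*(-5/2) = -8410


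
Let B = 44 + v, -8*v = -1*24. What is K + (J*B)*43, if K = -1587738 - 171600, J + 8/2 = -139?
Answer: -2048341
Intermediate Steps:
J = -143 (J = -4 - 139 = -143)
v = 3 (v = -(-1)*24/8 = -⅛*(-24) = 3)
B = 47 (B = 44 + 3 = 47)
K = -1759338
K + (J*B)*43 = -1759338 - 143*47*43 = -1759338 - 6721*43 = -1759338 - 289003 = -2048341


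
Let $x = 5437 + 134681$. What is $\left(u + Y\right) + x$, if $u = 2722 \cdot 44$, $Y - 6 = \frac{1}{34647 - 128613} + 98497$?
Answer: $\frac{33676380773}{93966} \approx 3.5839 \cdot 10^{5}$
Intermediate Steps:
$x = 140118$
$Y = \frac{9255932897}{93966}$ ($Y = 6 + \left(\frac{1}{34647 - 128613} + 98497\right) = 6 + \left(\frac{1}{-93966} + 98497\right) = 6 + \left(- \frac{1}{93966} + 98497\right) = 6 + \frac{9255369101}{93966} = \frac{9255932897}{93966} \approx 98503.0$)
$u = 119768$
$\left(u + Y\right) + x = \left(119768 + \frac{9255932897}{93966}\right) + 140118 = \frac{20510052785}{93966} + 140118 = \frac{33676380773}{93966}$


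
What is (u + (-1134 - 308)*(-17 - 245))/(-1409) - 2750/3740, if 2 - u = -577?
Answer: -12900247/47906 ≈ -269.28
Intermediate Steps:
u = 579 (u = 2 - 1*(-577) = 2 + 577 = 579)
(u + (-1134 - 308)*(-17 - 245))/(-1409) - 2750/3740 = (579 + (-1134 - 308)*(-17 - 245))/(-1409) - 2750/3740 = (579 - 1442*(-262))*(-1/1409) - 2750*1/3740 = (579 + 377804)*(-1/1409) - 25/34 = 378383*(-1/1409) - 25/34 = -378383/1409 - 25/34 = -12900247/47906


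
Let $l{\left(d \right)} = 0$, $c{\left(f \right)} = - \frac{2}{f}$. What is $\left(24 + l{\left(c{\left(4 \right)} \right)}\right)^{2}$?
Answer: $576$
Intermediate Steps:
$\left(24 + l{\left(c{\left(4 \right)} \right)}\right)^{2} = \left(24 + 0\right)^{2} = 24^{2} = 576$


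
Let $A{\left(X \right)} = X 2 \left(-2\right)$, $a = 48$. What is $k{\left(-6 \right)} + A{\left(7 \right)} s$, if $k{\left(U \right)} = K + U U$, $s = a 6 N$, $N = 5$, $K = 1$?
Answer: $-40283$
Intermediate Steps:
$A{\left(X \right)} = - 4 X$ ($A{\left(X \right)} = 2 X \left(-2\right) = - 4 X$)
$s = 1440$ ($s = 48 \cdot 6 \cdot 5 = 48 \cdot 30 = 1440$)
$k{\left(U \right)} = 1 + U^{2}$ ($k{\left(U \right)} = 1 + U U = 1 + U^{2}$)
$k{\left(-6 \right)} + A{\left(7 \right)} s = \left(1 + \left(-6\right)^{2}\right) + \left(-4\right) 7 \cdot 1440 = \left(1 + 36\right) - 40320 = 37 - 40320 = -40283$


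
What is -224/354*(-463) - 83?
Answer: 37165/177 ≈ 209.97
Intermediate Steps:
-224/354*(-463) - 83 = -224*1/354*(-463) - 83 = -112/177*(-463) - 83 = 51856/177 - 83 = 37165/177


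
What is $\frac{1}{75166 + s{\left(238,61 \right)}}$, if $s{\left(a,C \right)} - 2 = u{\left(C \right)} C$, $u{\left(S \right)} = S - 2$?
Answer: $\frac{1}{78767} \approx 1.2696 \cdot 10^{-5}$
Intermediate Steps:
$u{\left(S \right)} = -2 + S$
$s{\left(a,C \right)} = 2 + C \left(-2 + C\right)$ ($s{\left(a,C \right)} = 2 + \left(-2 + C\right) C = 2 + C \left(-2 + C\right)$)
$\frac{1}{75166 + s{\left(238,61 \right)}} = \frac{1}{75166 + \left(2 + 61 \left(-2 + 61\right)\right)} = \frac{1}{75166 + \left(2 + 61 \cdot 59\right)} = \frac{1}{75166 + \left(2 + 3599\right)} = \frac{1}{75166 + 3601} = \frac{1}{78767}$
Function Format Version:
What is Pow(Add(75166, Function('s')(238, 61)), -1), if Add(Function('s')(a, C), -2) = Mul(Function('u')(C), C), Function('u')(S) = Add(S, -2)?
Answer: Rational(1, 78767) ≈ 1.2696e-5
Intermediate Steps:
Function('u')(S) = Add(-2, S)
Function('s')(a, C) = Add(2, Mul(C, Add(-2, C))) (Function('s')(a, C) = Add(2, Mul(Add(-2, C), C)) = Add(2, Mul(C, Add(-2, C))))
Pow(Add(75166, Function('s')(238, 61)), -1) = Pow(Add(75166, Add(2, Mul(61, Add(-2, 61)))), -1) = Pow(Add(75166, Add(2, Mul(61, 59))), -1) = Pow(Add(75166, Add(2, 3599)), -1) = Pow(Add(75166, 3601), -1) = Pow(78767, -1) = Rational(1, 78767)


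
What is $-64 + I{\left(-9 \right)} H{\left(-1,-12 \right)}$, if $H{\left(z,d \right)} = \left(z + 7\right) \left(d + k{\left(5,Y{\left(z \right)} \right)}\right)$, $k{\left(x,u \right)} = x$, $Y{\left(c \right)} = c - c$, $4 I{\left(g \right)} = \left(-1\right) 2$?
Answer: $-43$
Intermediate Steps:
$I{\left(g \right)} = - \frac{1}{2}$ ($I{\left(g \right)} = \frac{\left(-1\right) 2}{4} = \frac{1}{4} \left(-2\right) = - \frac{1}{2}$)
$Y{\left(c \right)} = 0$
$H{\left(z,d \right)} = \left(5 + d\right) \left(7 + z\right)$ ($H{\left(z,d \right)} = \left(z + 7\right) \left(d + 5\right) = \left(7 + z\right) \left(5 + d\right) = \left(5 + d\right) \left(7 + z\right)$)
$-64 + I{\left(-9 \right)} H{\left(-1,-12 \right)} = -64 - \frac{35 + 5 \left(-1\right) + 7 \left(-12\right) - -12}{2} = -64 - \frac{35 - 5 - 84 + 12}{2} = -64 - -21 = -64 + 21 = -43$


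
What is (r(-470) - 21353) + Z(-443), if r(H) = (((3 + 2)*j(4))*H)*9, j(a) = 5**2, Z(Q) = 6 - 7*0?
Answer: -550097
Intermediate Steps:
Z(Q) = 6 (Z(Q) = 6 + 0 = 6)
j(a) = 25
r(H) = 1125*H (r(H) = (((3 + 2)*25)*H)*9 = ((5*25)*H)*9 = (125*H)*9 = 1125*H)
(r(-470) - 21353) + Z(-443) = (1125*(-470) - 21353) + 6 = (-528750 - 21353) + 6 = -550103 + 6 = -550097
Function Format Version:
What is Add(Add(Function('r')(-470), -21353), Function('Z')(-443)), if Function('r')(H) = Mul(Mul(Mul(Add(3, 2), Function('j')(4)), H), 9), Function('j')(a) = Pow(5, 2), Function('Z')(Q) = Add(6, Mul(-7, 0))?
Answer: -550097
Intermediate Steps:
Function('Z')(Q) = 6 (Function('Z')(Q) = Add(6, 0) = 6)
Function('j')(a) = 25
Function('r')(H) = Mul(1125, H) (Function('r')(H) = Mul(Mul(Mul(Add(3, 2), 25), H), 9) = Mul(Mul(Mul(5, 25), H), 9) = Mul(Mul(125, H), 9) = Mul(1125, H))
Add(Add(Function('r')(-470), -21353), Function('Z')(-443)) = Add(Add(Mul(1125, -470), -21353), 6) = Add(Add(-528750, -21353), 6) = Add(-550103, 6) = -550097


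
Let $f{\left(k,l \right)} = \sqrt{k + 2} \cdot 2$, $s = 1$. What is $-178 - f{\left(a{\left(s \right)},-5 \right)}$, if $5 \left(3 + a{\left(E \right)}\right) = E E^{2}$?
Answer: $-178 - \frac{4 i \sqrt{5}}{5} \approx -178.0 - 1.7889 i$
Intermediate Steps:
$a{\left(E \right)} = -3 + \frac{E^{3}}{5}$ ($a{\left(E \right)} = -3 + \frac{E E^{2}}{5} = -3 + \frac{E^{3}}{5}$)
$f{\left(k,l \right)} = 2 \sqrt{2 + k}$ ($f{\left(k,l \right)} = \sqrt{2 + k} 2 = 2 \sqrt{2 + k}$)
$-178 - f{\left(a{\left(s \right)},-5 \right)} = -178 - 2 \sqrt{2 - \left(3 - \frac{1^{3}}{5}\right)} = -178 - 2 \sqrt{2 + \left(-3 + \frac{1}{5} \cdot 1\right)} = -178 - 2 \sqrt{2 + \left(-3 + \frac{1}{5}\right)} = -178 - 2 \sqrt{2 - \frac{14}{5}} = -178 - 2 \sqrt{- \frac{4}{5}} = -178 - 2 \frac{2 i \sqrt{5}}{5} = -178 - \frac{4 i \sqrt{5}}{5}$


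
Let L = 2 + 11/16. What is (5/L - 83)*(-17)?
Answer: 59313/43 ≈ 1379.4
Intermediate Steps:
L = 43/16 (L = 2 + 11*(1/16) = 2 + 11/16 = 43/16 ≈ 2.6875)
(5/L - 83)*(-17) = (5/(43/16) - 83)*(-17) = ((16/43)*5 - 83)*(-17) = (80/43 - 83)*(-17) = -3489/43*(-17) = 59313/43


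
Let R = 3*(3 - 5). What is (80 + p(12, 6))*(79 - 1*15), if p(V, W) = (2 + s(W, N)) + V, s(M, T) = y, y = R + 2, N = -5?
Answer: 5760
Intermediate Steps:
R = -6 (R = 3*(-2) = -6)
y = -4 (y = -6 + 2 = -4)
s(M, T) = -4
p(V, W) = -2 + V (p(V, W) = (2 - 4) + V = -2 + V)
(80 + p(12, 6))*(79 - 1*15) = (80 + (-2 + 12))*(79 - 1*15) = (80 + 10)*(79 - 15) = 90*64 = 5760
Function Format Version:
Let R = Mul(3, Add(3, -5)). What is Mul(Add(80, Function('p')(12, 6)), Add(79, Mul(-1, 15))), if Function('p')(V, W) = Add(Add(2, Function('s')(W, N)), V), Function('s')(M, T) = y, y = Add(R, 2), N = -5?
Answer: 5760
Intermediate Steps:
R = -6 (R = Mul(3, -2) = -6)
y = -4 (y = Add(-6, 2) = -4)
Function('s')(M, T) = -4
Function('p')(V, W) = Add(-2, V) (Function('p')(V, W) = Add(Add(2, -4), V) = Add(-2, V))
Mul(Add(80, Function('p')(12, 6)), Add(79, Mul(-1, 15))) = Mul(Add(80, Add(-2, 12)), Add(79, Mul(-1, 15))) = Mul(Add(80, 10), Add(79, -15)) = Mul(90, 64) = 5760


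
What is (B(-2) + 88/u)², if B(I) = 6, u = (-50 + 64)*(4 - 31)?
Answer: 1188100/35721 ≈ 33.261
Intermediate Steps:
u = -378 (u = 14*(-27) = -378)
(B(-2) + 88/u)² = (6 + 88/(-378))² = (6 + 88*(-1/378))² = (6 - 44/189)² = (1090/189)² = 1188100/35721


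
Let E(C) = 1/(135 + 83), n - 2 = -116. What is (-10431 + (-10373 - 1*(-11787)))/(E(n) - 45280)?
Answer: 1965706/9871039 ≈ 0.19914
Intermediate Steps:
n = -114 (n = 2 - 116 = -114)
E(C) = 1/218
(-10431 + (-10373 - 1*(-11787)))/(E(n) - 45280) = (-10431 + (-10373 - 1*(-11787)))/(1/218 - 45280) = (-10431 + (-10373 + 11787))/(-9871039/218) = (-10431 + 1414)*(-218/9871039) = -9017*(-218/9871039) = 1965706/9871039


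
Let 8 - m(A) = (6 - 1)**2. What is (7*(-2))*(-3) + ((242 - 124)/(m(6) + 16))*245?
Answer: -28868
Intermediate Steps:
m(A) = -17 (m(A) = 8 - (6 - 1)**2 = 8 - 1*5**2 = 8 - 1*25 = 8 - 25 = -17)
(7*(-2))*(-3) + ((242 - 124)/(m(6) + 16))*245 = (7*(-2))*(-3) + ((242 - 124)/(-17 + 16))*245 = -14*(-3) + (118/(-1))*245 = 42 + (118*(-1))*245 = 42 - 118*245 = 42 - 28910 = -28868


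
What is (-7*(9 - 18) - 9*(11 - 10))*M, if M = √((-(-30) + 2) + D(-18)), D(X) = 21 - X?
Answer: 54*√71 ≈ 455.01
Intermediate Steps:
M = √71 (M = √((-(-30) + 2) + (21 - 1*(-18))) = √((-6*(-5) + 2) + (21 + 18)) = √((30 + 2) + 39) = √(32 + 39) = √71 ≈ 8.4261)
(-7*(9 - 18) - 9*(11 - 10))*M = (-7*(9 - 18) - 9*(11 - 10))*√71 = (-7*(-9) - 9*1)*√71 = (63 - 9)*√71 = 54*√71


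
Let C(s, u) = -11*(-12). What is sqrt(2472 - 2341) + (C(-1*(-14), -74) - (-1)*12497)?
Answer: 12629 + sqrt(131) ≈ 12640.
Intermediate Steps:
C(s, u) = 132
sqrt(2472 - 2341) + (C(-1*(-14), -74) - (-1)*12497) = sqrt(2472 - 2341) + (132 - (-1)*12497) = sqrt(131) + (132 - 1*(-12497)) = sqrt(131) + (132 + 12497) = sqrt(131) + 12629 = 12629 + sqrt(131)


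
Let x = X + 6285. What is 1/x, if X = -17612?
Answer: -1/11327 ≈ -8.8285e-5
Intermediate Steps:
x = -11327 (x = -17612 + 6285 = -11327)
1/x = 1/(-11327) = -1/11327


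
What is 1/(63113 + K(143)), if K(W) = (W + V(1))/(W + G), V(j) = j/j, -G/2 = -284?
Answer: 79/4985943 ≈ 1.5845e-5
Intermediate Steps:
G = 568 (G = -2*(-284) = 568)
V(j) = 1
K(W) = (1 + W)/(568 + W) (K(W) = (W + 1)/(W + 568) = (1 + W)/(568 + W))
1/(63113 + K(143)) = 1/(63113 + (1 + 143)/(568 + 143)) = 1/(63113 + 144/711) = 1/(63113 + (1/711)*144) = 1/(63113 + 16/79) = 1/(4985943/79) = 79/4985943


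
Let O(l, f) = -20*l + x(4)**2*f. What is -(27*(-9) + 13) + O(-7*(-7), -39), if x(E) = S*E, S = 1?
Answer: -1374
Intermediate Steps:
x(E) = E (x(E) = 1*E = E)
O(l, f) = -20*l + 16*f (O(l, f) = -20*l + 4**2*f = -20*l + 16*f)
-(27*(-9) + 13) + O(-7*(-7), -39) = -(27*(-9) + 13) + (-(-140)*(-7) + 16*(-39)) = -(-243 + 13) + (-20*49 - 624) = -1*(-230) + (-980 - 624) = 230 - 1604 = -1374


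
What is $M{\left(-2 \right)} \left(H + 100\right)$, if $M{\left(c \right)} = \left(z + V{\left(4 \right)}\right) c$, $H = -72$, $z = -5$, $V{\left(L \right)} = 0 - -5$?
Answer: $0$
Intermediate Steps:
$V{\left(L \right)} = 5$ ($V{\left(L \right)} = 0 + 5 = 5$)
$M{\left(c \right)} = 0$ ($M{\left(c \right)} = \left(-5 + 5\right) c = 0 c = 0$)
$M{\left(-2 \right)} \left(H + 100\right) = 0 \left(-72 + 100\right) = 0 \cdot 28 = 0$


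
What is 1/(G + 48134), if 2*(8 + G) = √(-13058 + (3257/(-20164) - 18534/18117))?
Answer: 23441288311584/1128137031505364767 - 852*I*√1067039011105793/1128137031505364767 ≈ 2.0779e-5 - 2.467e-8*I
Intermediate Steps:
G = -8 + I*√1067039011105793/571692 (G = -8 + √(-13058 + (3257/(-20164) - 18534/18117))/2 = -8 + √(-13058 + (3257*(-1/20164) - 18534*1/18117))/2 = -8 + √(-13058 + (-3257/20164 - 6178/6039))/2 = -8 + √(-13058 - 144242215/121770396)/2 = -8 + √(-1590222073183/121770396)/2 = -8 + (I*√1067039011105793/285846)/2 = -8 + I*√1067039011105793/571692 ≈ -8.0 + 57.138*I)
1/(G + 48134) = 1/((-8 + I*√1067039011105793/571692) + 48134) = 1/(48126 + I*√1067039011105793/571692)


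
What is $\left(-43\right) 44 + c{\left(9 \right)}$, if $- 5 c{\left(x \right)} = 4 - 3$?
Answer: $- \frac{9461}{5} \approx -1892.2$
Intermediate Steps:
$c{\left(x \right)} = - \frac{1}{5}$ ($c{\left(x \right)} = - \frac{4 - 3}{5} = \left(- \frac{1}{5}\right) 1 = - \frac{1}{5}$)
$\left(-43\right) 44 + c{\left(9 \right)} = \left(-43\right) 44 - \frac{1}{5} = -1892 - \frac{1}{5} = - \frac{9461}{5}$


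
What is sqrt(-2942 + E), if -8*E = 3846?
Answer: I*sqrt(13691)/2 ≈ 58.504*I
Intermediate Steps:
E = -1923/4 (E = -1/8*3846 = -1923/4 ≈ -480.75)
sqrt(-2942 + E) = sqrt(-2942 - 1923/4) = sqrt(-13691/4) = I*sqrt(13691)/2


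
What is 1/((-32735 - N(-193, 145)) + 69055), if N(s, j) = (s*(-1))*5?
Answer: 1/35355 ≈ 2.8285e-5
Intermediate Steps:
N(s, j) = -5*s (N(s, j) = -s*5 = -5*s)
1/((-32735 - N(-193, 145)) + 69055) = 1/((-32735 - (-5)*(-193)) + 69055) = 1/((-32735 - 1*965) + 69055) = 1/((-32735 - 965) + 69055) = 1/(-33700 + 69055) = 1/35355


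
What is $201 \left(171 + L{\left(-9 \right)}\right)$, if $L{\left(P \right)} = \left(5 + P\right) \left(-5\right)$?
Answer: $38391$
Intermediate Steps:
$L{\left(P \right)} = -25 - 5 P$
$201 \left(171 + L{\left(-9 \right)}\right) = 201 \left(171 - -20\right) = 201 \left(171 + \left(-25 + 45\right)\right) = 201 \left(171 + 20\right) = 201 \cdot 191 = 38391$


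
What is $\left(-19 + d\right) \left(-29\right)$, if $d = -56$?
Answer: $2175$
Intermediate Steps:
$\left(-19 + d\right) \left(-29\right) = \left(-19 - 56\right) \left(-29\right) = \left(-75\right) \left(-29\right) = 2175$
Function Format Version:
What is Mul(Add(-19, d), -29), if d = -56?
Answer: 2175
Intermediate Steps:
Mul(Add(-19, d), -29) = Mul(Add(-19, -56), -29) = Mul(-75, -29) = 2175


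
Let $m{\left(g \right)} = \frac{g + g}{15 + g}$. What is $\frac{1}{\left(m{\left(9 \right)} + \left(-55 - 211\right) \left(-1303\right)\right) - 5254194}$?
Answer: $- \frac{4}{19630381} \approx -2.0377 \cdot 10^{-7}$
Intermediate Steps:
$m{\left(g \right)} = \frac{2 g}{15 + g}$
$\frac{1}{\left(m{\left(9 \right)} + \left(-55 - 211\right) \left(-1303\right)\right) - 5254194} = \frac{1}{\left(2 \cdot 9 \frac{1}{15 + 9} + \left(-55 - 211\right) \left(-1303\right)\right) - 5254194} = \frac{1}{\left(2 \cdot 9 \cdot \frac{1}{24} + \left(-55 - 211\right) \left(-1303\right)\right) - 5254194} = \frac{1}{\left(2 \cdot 9 \cdot \frac{1}{24} - -346598\right) - 5254194} = \frac{1}{\left(\frac{3}{4} + 346598\right) - 5254194} = \frac{1}{\frac{1386395}{4} - 5254194} = \frac{1}{- \frac{19630381}{4}} = - \frac{4}{19630381}$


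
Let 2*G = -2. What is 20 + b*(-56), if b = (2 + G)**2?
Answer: -36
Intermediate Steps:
G = -1 (G = (1/2)*(-2) = -1)
b = 1 (b = (2 - 1)**2 = 1**2 = 1)
20 + b*(-56) = 20 + 1*(-56) = 20 - 56 = -36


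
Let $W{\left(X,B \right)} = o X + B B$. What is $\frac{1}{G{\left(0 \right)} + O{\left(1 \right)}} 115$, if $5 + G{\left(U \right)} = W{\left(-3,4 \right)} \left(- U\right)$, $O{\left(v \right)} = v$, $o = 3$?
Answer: $- \frac{115}{4} \approx -28.75$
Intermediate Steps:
$W{\left(X,B \right)} = B^{2} + 3 X$ ($W{\left(X,B \right)} = 3 X + B B = 3 X + B^{2} = B^{2} + 3 X$)
$G{\left(U \right)} = -5 - 7 U$ ($G{\left(U \right)} = -5 + \left(4^{2} + 3 \left(-3\right)\right) \left(- U\right) = -5 + \left(16 - 9\right) \left(- U\right) = -5 + 7 \left(- U\right) = -5 - 7 U$)
$\frac{1}{G{\left(0 \right)} + O{\left(1 \right)}} 115 = \frac{1}{\left(-5 - 0\right) + 1} \cdot 115 = \frac{1}{\left(-5 + 0\right) + 1} \cdot 115 = \frac{1}{-5 + 1} \cdot 115 = \frac{1}{-4} \cdot 115 = \left(- \frac{1}{4}\right) 115 = - \frac{115}{4}$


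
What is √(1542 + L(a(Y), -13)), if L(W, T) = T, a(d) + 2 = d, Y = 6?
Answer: √1529 ≈ 39.102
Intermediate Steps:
a(d) = -2 + d
√(1542 + L(a(Y), -13)) = √(1542 - 13) = √1529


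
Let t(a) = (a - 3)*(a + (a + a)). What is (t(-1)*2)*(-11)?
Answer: -264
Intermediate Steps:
t(a) = 3*a*(-3 + a) (t(a) = (-3 + a)*(a + 2*a) = (-3 + a)*(3*a) = 3*a*(-3 + a))
(t(-1)*2)*(-11) = ((3*(-1)*(-3 - 1))*2)*(-11) = ((3*(-1)*(-4))*2)*(-11) = (12*2)*(-11) = 24*(-11) = -264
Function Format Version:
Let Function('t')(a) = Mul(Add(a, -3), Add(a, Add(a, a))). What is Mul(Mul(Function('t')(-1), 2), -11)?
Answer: -264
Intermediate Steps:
Function('t')(a) = Mul(3, a, Add(-3, a)) (Function('t')(a) = Mul(Add(-3, a), Add(a, Mul(2, a))) = Mul(Add(-3, a), Mul(3, a)) = Mul(3, a, Add(-3, a)))
Mul(Mul(Function('t')(-1), 2), -11) = Mul(Mul(Mul(3, -1, Add(-3, -1)), 2), -11) = Mul(Mul(Mul(3, -1, -4), 2), -11) = Mul(Mul(12, 2), -11) = Mul(24, -11) = -264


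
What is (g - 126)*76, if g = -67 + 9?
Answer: -13984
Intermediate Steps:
g = -58
(g - 126)*76 = (-58 - 126)*76 = -184*76 = -13984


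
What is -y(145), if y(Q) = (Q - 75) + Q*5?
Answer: -795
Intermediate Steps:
y(Q) = -75 + 6*Q (y(Q) = (-75 + Q) + 5*Q = -75 + 6*Q)
-y(145) = -(-75 + 6*145) = -(-75 + 870) = -1*795 = -795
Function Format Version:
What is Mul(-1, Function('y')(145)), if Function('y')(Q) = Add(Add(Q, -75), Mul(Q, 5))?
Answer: -795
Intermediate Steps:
Function('y')(Q) = Add(-75, Mul(6, Q)) (Function('y')(Q) = Add(Add(-75, Q), Mul(5, Q)) = Add(-75, Mul(6, Q)))
Mul(-1, Function('y')(145)) = Mul(-1, Add(-75, Mul(6, 145))) = Mul(-1, Add(-75, 870)) = Mul(-1, 795) = -795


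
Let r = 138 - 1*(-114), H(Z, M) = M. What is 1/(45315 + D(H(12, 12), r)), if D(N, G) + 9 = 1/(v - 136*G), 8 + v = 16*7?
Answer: 34168/1548015407 ≈ 2.2072e-5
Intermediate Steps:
v = 104 (v = -8 + 16*7 = -8 + 112 = 104)
r = 252 (r = 138 + 114 = 252)
D(N, G) = -9 + 1/(104 - 136*G)
1/(45315 + D(H(12, 12), r)) = 1/(45315 + 17*(55 - 72*252)/(8*(-13 + 17*252))) = 1/(45315 + 17*(55 - 18144)/(8*(-13 + 4284))) = 1/(45315 + (17/8)*(-18089)/4271) = 1/(45315 + (17/8)*(1/4271)*(-18089)) = 1/(45315 - 307513/34168) = 1/(1548015407/34168) = 34168/1548015407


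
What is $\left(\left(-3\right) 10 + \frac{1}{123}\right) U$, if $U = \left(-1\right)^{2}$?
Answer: $- \frac{3689}{123} \approx -29.992$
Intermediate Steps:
$U = 1$
$\left(\left(-3\right) 10 + \frac{1}{123}\right) U = \left(\left(-3\right) 10 + \frac{1}{123}\right) 1 = \left(-30 + \frac{1}{123}\right) 1 = \left(- \frac{3689}{123}\right) 1 = - \frac{3689}{123}$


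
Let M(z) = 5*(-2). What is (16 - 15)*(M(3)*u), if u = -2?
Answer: 20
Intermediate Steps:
M(z) = -10
(16 - 15)*(M(3)*u) = (16 - 15)*(-10*(-2)) = 1*20 = 20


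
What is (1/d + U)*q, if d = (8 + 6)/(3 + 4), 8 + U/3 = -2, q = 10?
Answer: -295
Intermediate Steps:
U = -30 (U = -24 + 3*(-2) = -24 - 6 = -30)
d = 2 (d = 14/7 = 14*(1/7) = 2)
(1/d + U)*q = (1/2 - 30)*10 = -59/2*10 = -295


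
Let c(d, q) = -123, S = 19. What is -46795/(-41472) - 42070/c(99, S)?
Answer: 583494275/1700352 ≈ 343.16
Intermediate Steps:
-46795/(-41472) - 42070/c(99, S) = -46795/(-41472) - 42070/(-123) = -46795*(-1/41472) - 42070*(-1/123) = 46795/41472 + 42070/123 = 583494275/1700352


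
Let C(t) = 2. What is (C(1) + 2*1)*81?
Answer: 324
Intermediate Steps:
(C(1) + 2*1)*81 = (2 + 2*1)*81 = (2 + 2)*81 = 4*81 = 324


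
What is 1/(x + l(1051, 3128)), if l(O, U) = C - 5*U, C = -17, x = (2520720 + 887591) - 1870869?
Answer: 1/1521785 ≈ 6.5712e-7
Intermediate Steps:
x = 1537442 (x = 3408311 - 1870869 = 1537442)
l(O, U) = -17 - 5*U
1/(x + l(1051, 3128)) = 1/(1537442 + (-17 - 5*3128)) = 1/(1537442 + (-17 - 15640)) = 1/(1537442 - 15657) = 1/1521785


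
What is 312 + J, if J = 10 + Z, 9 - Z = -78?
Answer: 409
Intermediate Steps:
Z = 87 (Z = 9 - 1*(-78) = 9 + 78 = 87)
J = 97 (J = 10 + 87 = 97)
312 + J = 312 + 97 = 409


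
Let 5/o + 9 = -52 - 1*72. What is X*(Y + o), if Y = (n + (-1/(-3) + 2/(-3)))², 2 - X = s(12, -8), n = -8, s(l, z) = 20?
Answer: -166160/133 ≈ -1249.3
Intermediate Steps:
o = -5/133 (o = 5/(-9 + (-52 - 1*72)) = 5/(-9 + (-52 - 72)) = 5/(-9 - 124) = 5/(-133) = 5*(-1/133) = -5/133 ≈ -0.037594)
X = -18 (X = 2 - 1*20 = 2 - 20 = -18)
Y = 625/9 (Y = (-8 + (-1/(-3) + 2/(-3)))² = (-8 + (-1*(-⅓) + 2*(-⅓)))² = (-8 + (⅓ - ⅔))² = (-8 - ⅓)² = (-25/3)² = 625/9 ≈ 69.444)
X*(Y + o) = -18*(625/9 - 5/133) = -18*83080/1197 = -166160/133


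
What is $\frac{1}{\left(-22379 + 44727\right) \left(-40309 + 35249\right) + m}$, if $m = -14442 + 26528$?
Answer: $- \frac{1}{113068794} \approx -8.8442 \cdot 10^{-9}$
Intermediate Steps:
$m = 12086$
$\frac{1}{\left(-22379 + 44727\right) \left(-40309 + 35249\right) + m} = \frac{1}{\left(-22379 + 44727\right) \left(-40309 + 35249\right) + 12086} = \frac{1}{22348 \left(-5060\right) + 12086} = \frac{1}{-113080880 + 12086} = \frac{1}{-113068794} = - \frac{1}{113068794}$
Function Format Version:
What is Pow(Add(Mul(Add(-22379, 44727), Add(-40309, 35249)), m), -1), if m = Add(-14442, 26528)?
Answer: Rational(-1, 113068794) ≈ -8.8442e-9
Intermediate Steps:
m = 12086
Pow(Add(Mul(Add(-22379, 44727), Add(-40309, 35249)), m), -1) = Pow(Add(Mul(Add(-22379, 44727), Add(-40309, 35249)), 12086), -1) = Pow(Add(Mul(22348, -5060), 12086), -1) = Pow(Add(-113080880, 12086), -1) = Pow(-113068794, -1) = Rational(-1, 113068794)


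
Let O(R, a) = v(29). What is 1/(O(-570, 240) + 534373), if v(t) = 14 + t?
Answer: 1/534416 ≈ 1.8712e-6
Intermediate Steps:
O(R, a) = 43 (O(R, a) = 14 + 29 = 43)
1/(O(-570, 240) + 534373) = 1/(43 + 534373) = 1/534416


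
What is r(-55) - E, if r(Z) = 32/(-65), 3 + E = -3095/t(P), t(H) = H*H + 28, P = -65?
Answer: 894414/276445 ≈ 3.2354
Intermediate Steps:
t(H) = 28 + H² (t(H) = H² + 28 = 28 + H²)
E = -15854/4253 (E = -3 - 3095/(28 + (-65)²) = -3 - 3095/(28 + 4225) = -3 - 3095/4253 = -15854/4253 ≈ -3.7277)
r(Z) = -32/65 (r(Z) = 32*(-1/65) = -32/65)
r(-55) - E = -32/65 - 1*(-15854/4253) = -32/65 + 15854/4253 = 894414/276445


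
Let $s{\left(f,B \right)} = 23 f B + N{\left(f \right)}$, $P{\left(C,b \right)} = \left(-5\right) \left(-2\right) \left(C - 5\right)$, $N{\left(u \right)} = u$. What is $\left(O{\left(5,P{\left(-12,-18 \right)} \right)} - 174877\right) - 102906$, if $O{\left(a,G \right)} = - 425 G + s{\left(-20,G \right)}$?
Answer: $-127353$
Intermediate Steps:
$P{\left(C,b \right)} = -50 + 10 C$ ($P{\left(C,b \right)} = 10 \left(-5 + C\right) = -50 + 10 C$)
$s{\left(f,B \right)} = f + 23 B f$ ($s{\left(f,B \right)} = 23 f B + f = 23 B f + f = f + 23 B f$)
$O{\left(a,G \right)} = -20 - 885 G$ ($O{\left(a,G \right)} = - 425 G - 20 \left(1 + 23 G\right) = - 425 G - \left(20 + 460 G\right) = -20 - 885 G$)
$\left(O{\left(5,P{\left(-12,-18 \right)} \right)} - 174877\right) - 102906 = \left(\left(-20 - 885 \left(-50 + 10 \left(-12\right)\right)\right) - 174877\right) - 102906 = \left(\left(-20 - 885 \left(-50 - 120\right)\right) - 174877\right) - 102906 = \left(\left(-20 - -150450\right) - 174877\right) - 102906 = \left(\left(-20 + 150450\right) - 174877\right) - 102906 = \left(150430 - 174877\right) - 102906 = -24447 - 102906 = -127353$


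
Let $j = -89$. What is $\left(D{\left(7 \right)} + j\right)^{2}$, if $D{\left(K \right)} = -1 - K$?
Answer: $9409$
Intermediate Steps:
$\left(D{\left(7 \right)} + j\right)^{2} = \left(\left(-1 - 7\right) - 89\right)^{2} = \left(-8 - 89\right)^{2} = \left(-97\right)^{2} = 9409$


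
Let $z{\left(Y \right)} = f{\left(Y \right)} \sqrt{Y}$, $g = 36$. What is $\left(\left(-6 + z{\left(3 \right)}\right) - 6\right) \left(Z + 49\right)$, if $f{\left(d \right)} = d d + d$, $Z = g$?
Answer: $-1020 + 1020 \sqrt{3} \approx 746.69$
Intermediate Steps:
$Z = 36$
$f{\left(d \right)} = d + d^{2}$ ($f{\left(d \right)} = d^{2} + d = d + d^{2}$)
$z{\left(Y \right)} = Y^{\frac{3}{2}} \left(1 + Y\right)$ ($z{\left(Y \right)} = Y \left(1 + Y\right) \sqrt{Y} = Y^{\frac{3}{2}} \left(1 + Y\right)$)
$\left(\left(-6 + z{\left(3 \right)}\right) - 6\right) \left(Z + 49\right) = \left(\left(-6 + 3^{\frac{3}{2}} \left(1 + 3\right)\right) - 6\right) \left(36 + 49\right) = \left(\left(-6 + 3 \sqrt{3} \cdot 4\right) - 6\right) 85 = \left(\left(-6 + 12 \sqrt{3}\right) - 6\right) 85 = \left(-12 + 12 \sqrt{3}\right) 85 = -1020 + 1020 \sqrt{3}$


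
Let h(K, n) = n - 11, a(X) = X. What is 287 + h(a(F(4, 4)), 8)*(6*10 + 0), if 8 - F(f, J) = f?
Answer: 107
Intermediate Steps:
F(f, J) = 8 - f
h(K, n) = -11 + n
287 + h(a(F(4, 4)), 8)*(6*10 + 0) = 287 + (-11 + 8)*(6*10 + 0) = 287 - 3*(60 + 0) = 287 - 3*60 = 287 - 180 = 107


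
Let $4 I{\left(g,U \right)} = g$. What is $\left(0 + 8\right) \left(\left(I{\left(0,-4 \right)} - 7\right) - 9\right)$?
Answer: $-128$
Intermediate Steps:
$I{\left(g,U \right)} = \frac{g}{4}$
$\left(0 + 8\right) \left(\left(I{\left(0,-4 \right)} - 7\right) - 9\right) = \left(0 + 8\right) \left(\left(\frac{1}{4} \cdot 0 - 7\right) - 9\right) = 8 \left(\left(0 - 7\right) - 9\right) = 8 \left(-7 - 9\right) = 8 \left(-16\right) = -128$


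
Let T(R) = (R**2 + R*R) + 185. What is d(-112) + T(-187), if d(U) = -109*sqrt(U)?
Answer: 70123 - 436*I*sqrt(7) ≈ 70123.0 - 1153.5*I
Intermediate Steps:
T(R) = 185 + 2*R**2 (T(R) = (R**2 + R**2) + 185 = 2*R**2 + 185 = 185 + 2*R**2)
d(-112) + T(-187) = -436*I*sqrt(7) + (185 + 2*(-187)**2) = -436*I*sqrt(7) + (185 + 2*34969) = -436*I*sqrt(7) + (185 + 69938) = -436*I*sqrt(7) + 70123 = 70123 - 436*I*sqrt(7)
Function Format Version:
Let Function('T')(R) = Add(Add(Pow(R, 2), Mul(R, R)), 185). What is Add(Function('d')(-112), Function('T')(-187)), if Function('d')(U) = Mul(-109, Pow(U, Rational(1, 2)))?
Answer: Add(70123, Mul(-436, I, Pow(7, Rational(1, 2)))) ≈ Add(70123., Mul(-1153.5, I))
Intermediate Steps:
Function('T')(R) = Add(185, Mul(2, Pow(R, 2))) (Function('T')(R) = Add(Add(Pow(R, 2), Pow(R, 2)), 185) = Add(Mul(2, Pow(R, 2)), 185) = Add(185, Mul(2, Pow(R, 2))))
Add(Function('d')(-112), Function('T')(-187)) = Add(Mul(-109, Pow(-112, Rational(1, 2))), Add(185, Mul(2, Pow(-187, 2)))) = Add(Mul(-109, Mul(4, I, Pow(7, Rational(1, 2)))), Add(185, Mul(2, 34969))) = Add(Mul(-436, I, Pow(7, Rational(1, 2))), Add(185, 69938)) = Add(Mul(-436, I, Pow(7, Rational(1, 2))), 70123) = Add(70123, Mul(-436, I, Pow(7, Rational(1, 2))))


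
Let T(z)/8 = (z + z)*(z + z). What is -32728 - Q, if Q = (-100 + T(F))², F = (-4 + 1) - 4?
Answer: -2187752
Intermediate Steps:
F = -7 (F = -3 - 4 = -7)
T(z) = 32*z² (T(z) = 8*((z + z)*(z + z)) = 8*((2*z)*(2*z)) = 8*(4*z²) = 32*z²)
Q = 2155024 (Q = (-100 + 32*(-7)²)² = (-100 + 32*49)² = (-100 + 1568)² = 1468² = 2155024)
-32728 - Q = -32728 - 1*2155024 = -32728 - 2155024 = -2187752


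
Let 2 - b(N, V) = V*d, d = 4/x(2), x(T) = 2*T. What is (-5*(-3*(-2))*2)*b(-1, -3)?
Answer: -300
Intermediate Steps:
d = 1 (d = 4/((2*2)) = 4/4 = 4*(¼) = 1)
b(N, V) = 2 - V
(-5*(-3*(-2))*2)*b(-1, -3) = (-5*(-3*(-2))*2)*(2 - 1*(-3)) = (-30*2)*(2 + 3) = -5*12*5 = -60*5 = -300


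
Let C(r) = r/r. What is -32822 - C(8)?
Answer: -32823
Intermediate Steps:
C(r) = 1
-32822 - C(8) = -32822 - 1*1 = -32822 - 1 = -32823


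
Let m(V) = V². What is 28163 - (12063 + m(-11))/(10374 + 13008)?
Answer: 329247541/11691 ≈ 28162.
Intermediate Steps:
28163 - (12063 + m(-11))/(10374 + 13008) = 28163 - (12063 + (-11)²)/(10374 + 13008) = 28163 - (12063 + 121)/23382 = 28163 - 12184/23382 = 28163 - 1*6092/11691 = 28163 - 6092/11691 = 329247541/11691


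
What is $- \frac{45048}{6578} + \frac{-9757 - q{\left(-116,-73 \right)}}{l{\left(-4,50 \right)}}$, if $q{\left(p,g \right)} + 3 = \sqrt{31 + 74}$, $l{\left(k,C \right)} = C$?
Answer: $- \frac{16603553}{82225} - \frac{\sqrt{105}}{50} \approx -202.13$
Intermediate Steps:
$q{\left(p,g \right)} = -3 + \sqrt{105}$ ($q{\left(p,g \right)} = -3 + \sqrt{31 + 74} = -3 + \sqrt{105}$)
$- \frac{45048}{6578} + \frac{-9757 - q{\left(-116,-73 \right)}}{l{\left(-4,50 \right)}} = - \frac{45048}{6578} + \frac{-9757 - \left(-3 + \sqrt{105}\right)}{50} = \left(-45048\right) \frac{1}{6578} + \left(-9757 + \left(3 - \sqrt{105}\right)\right) \frac{1}{50} = - \frac{22524}{3289} + \left(-9754 - \sqrt{105}\right) \frac{1}{50} = - \frac{22524}{3289} - \left(\frac{4877}{25} + \frac{\sqrt{105}}{50}\right) = - \frac{16603553}{82225} - \frac{\sqrt{105}}{50}$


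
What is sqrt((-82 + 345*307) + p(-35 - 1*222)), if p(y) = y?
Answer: 2*sqrt(26394) ≈ 324.92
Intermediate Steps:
sqrt((-82 + 345*307) + p(-35 - 1*222)) = sqrt((-82 + 345*307) + (-35 - 1*222)) = sqrt((-82 + 105915) + (-35 - 222)) = sqrt(105833 - 257) = sqrt(105576) = 2*sqrt(26394)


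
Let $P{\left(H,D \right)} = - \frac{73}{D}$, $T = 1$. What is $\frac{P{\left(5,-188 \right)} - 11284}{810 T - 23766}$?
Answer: $\frac{2121319}{4315728} \approx 0.49153$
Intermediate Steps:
$\frac{P{\left(5,-188 \right)} - 11284}{810 T - 23766} = \frac{- \frac{73}{-188} - 11284}{810 \cdot 1 - 23766} = \frac{\left(-73\right) \left(- \frac{1}{188}\right) - 11284}{810 - 23766} = \frac{\frac{73}{188} - 11284}{-22956} = \left(- \frac{2121319}{188}\right) \left(- \frac{1}{22956}\right) = \frac{2121319}{4315728}$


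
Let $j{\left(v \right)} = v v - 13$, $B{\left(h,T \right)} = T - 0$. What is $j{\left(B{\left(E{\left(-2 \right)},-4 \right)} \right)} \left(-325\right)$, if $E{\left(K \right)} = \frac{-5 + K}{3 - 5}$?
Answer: $-975$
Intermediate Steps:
$E{\left(K \right)} = \frac{5}{2} - \frac{K}{2}$ ($E{\left(K \right)} = \frac{-5 + K}{-2} = \left(-5 + K\right) \left(- \frac{1}{2}\right) = \frac{5}{2} - \frac{K}{2}$)
$B{\left(h,T \right)} = T$ ($B{\left(h,T \right)} = T + 0 = T$)
$j{\left(v \right)} = -13 + v^{2}$ ($j{\left(v \right)} = v^{2} - 13 = -13 + v^{2}$)
$j{\left(B{\left(E{\left(-2 \right)},-4 \right)} \right)} \left(-325\right) = \left(-13 + \left(-4\right)^{2}\right) \left(-325\right) = \left(-13 + 16\right) \left(-325\right) = 3 \left(-325\right) = -975$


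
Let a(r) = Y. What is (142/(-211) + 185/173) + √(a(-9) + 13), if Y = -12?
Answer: 50972/36503 ≈ 1.3964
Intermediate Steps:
a(r) = -12
(142/(-211) + 185/173) + √(a(-9) + 13) = (142/(-211) + 185/173) + √(-12 + 13) = (142*(-1/211) + 185*(1/173)) + √1 = (-142/211 + 185/173) + 1 = 14469/36503 + 1 = 50972/36503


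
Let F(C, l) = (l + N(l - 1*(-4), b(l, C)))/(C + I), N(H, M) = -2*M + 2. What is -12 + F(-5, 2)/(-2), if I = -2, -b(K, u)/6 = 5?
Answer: -52/7 ≈ -7.4286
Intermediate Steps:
b(K, u) = -30 (b(K, u) = -6*5 = -30)
N(H, M) = 2 - 2*M
F(C, l) = (62 + l)/(-2 + C) (F(C, l) = (l + (2 - 2*(-30)))/(C - 2) = (l + (2 + 60))/(-2 + C) = (l + 62)/(-2 + C) = (62 + l)/(-2 + C))
-12 + F(-5, 2)/(-2) = -12 + ((62 + 2)/(-2 - 5))/(-2) = -12 - 64/(2*(-7)) = -12 - (-1)*64/14 = -12 - 1/2*(-64/7) = -12 + 32/7 = -52/7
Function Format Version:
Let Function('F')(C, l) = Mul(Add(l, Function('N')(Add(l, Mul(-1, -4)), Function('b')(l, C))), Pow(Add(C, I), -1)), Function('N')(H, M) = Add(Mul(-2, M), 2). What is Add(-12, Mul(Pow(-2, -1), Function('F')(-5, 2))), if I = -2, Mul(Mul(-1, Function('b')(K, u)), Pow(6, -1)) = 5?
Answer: Rational(-52, 7) ≈ -7.4286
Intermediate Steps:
Function('b')(K, u) = -30 (Function('b')(K, u) = Mul(-6, 5) = -30)
Function('N')(H, M) = Add(2, Mul(-2, M))
Function('F')(C, l) = Mul(Pow(Add(-2, C), -1), Add(62, l)) (Function('F')(C, l) = Mul(Add(l, Add(2, Mul(-2, -30))), Pow(Add(C, -2), -1)) = Mul(Add(l, Add(2, 60)), Pow(Add(-2, C), -1)) = Mul(Add(l, 62), Pow(Add(-2, C), -1)) = Mul(Add(62, l), Pow(Add(-2, C), -1)) = Mul(Pow(Add(-2, C), -1), Add(62, l)))
Add(-12, Mul(Pow(-2, -1), Function('F')(-5, 2))) = Add(-12, Mul(Pow(-2, -1), Mul(Pow(Add(-2, -5), -1), Add(62, 2)))) = Add(-12, Mul(Rational(-1, 2), Mul(Pow(-7, -1), 64))) = Add(-12, Mul(Rational(-1, 2), Mul(Rational(-1, 7), 64))) = Add(-12, Mul(Rational(-1, 2), Rational(-64, 7))) = Add(-12, Rational(32, 7)) = Rational(-52, 7)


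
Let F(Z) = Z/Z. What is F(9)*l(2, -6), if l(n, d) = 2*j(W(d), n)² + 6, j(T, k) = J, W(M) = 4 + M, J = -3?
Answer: 24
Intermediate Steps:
j(T, k) = -3
F(Z) = 1
l(n, d) = 24 (l(n, d) = 2*(-3)² + 6 = 2*9 + 6 = 18 + 6 = 24)
F(9)*l(2, -6) = 1*24 = 24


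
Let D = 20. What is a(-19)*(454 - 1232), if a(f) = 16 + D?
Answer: -28008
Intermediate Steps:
a(f) = 36 (a(f) = 16 + 20 = 36)
a(-19)*(454 - 1232) = 36*(454 - 1232) = 36*(-778) = -28008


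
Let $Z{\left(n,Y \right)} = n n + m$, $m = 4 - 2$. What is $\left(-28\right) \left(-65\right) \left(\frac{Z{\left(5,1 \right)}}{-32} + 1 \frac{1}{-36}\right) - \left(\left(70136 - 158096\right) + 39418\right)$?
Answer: $\frac{3380819}{72} \approx 46956.0$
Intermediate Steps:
$m = 2$
$Z{\left(n,Y \right)} = 2 + n^{2}$ ($Z{\left(n,Y \right)} = n n + 2 = n^{2} + 2 = 2 + n^{2}$)
$\left(-28\right) \left(-65\right) \left(\frac{Z{\left(5,1 \right)}}{-32} + 1 \frac{1}{-36}\right) - \left(\left(70136 - 158096\right) + 39418\right) = \left(-28\right) \left(-65\right) \left(\frac{2 + 5^{2}}{-32} + 1 \frac{1}{-36}\right) - \left(\left(70136 - 158096\right) + 39418\right) = 1820 \left(\left(2 + 25\right) \left(- \frac{1}{32}\right) + 1 \left(- \frac{1}{36}\right)\right) - \left(-87960 + 39418\right) = 1820 \left(27 \left(- \frac{1}{32}\right) - \frac{1}{36}\right) - -48542 = 1820 \left(- \frac{27}{32} - \frac{1}{36}\right) + 48542 = 1820 \left(- \frac{251}{288}\right) + 48542 = - \frac{114205}{72} + 48542 = \frac{3380819}{72}$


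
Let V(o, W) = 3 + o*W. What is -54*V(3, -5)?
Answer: 648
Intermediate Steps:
V(o, W) = 3 + W*o
-54*V(3, -5) = -54*(3 - 5*3) = -54*(3 - 15) = -54*(-12) = 648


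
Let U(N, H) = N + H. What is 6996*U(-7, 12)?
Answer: 34980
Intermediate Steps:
U(N, H) = H + N
6996*U(-7, 12) = 6996*(12 - 7) = 6996*5 = 34980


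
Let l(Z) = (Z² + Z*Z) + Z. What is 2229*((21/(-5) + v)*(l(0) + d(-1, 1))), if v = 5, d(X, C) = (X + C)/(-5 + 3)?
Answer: 0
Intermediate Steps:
d(X, C) = -C/2 - X/2 (d(X, C) = (C + X)/(-2) = (C + X)*(-½) = -C/2 - X/2)
l(Z) = Z + 2*Z² (l(Z) = (Z² + Z²) + Z = 2*Z² + Z = Z + 2*Z²)
2229*((21/(-5) + v)*(l(0) + d(-1, 1))) = 2229*((21/(-5) + 5)*(0*(1 + 2*0) + (-½*1 - ½*(-1)))) = 2229*((21*(-⅕) + 5)*(0*(1 + 0) + (-½ + ½))) = 2229*((-21/5 + 5)*(0*1 + 0)) = 2229*(4*(0 + 0)/5) = 2229*((⅘)*0) = 2229*0 = 0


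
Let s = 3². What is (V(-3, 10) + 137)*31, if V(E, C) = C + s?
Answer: 4836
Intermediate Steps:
s = 9
V(E, C) = 9 + C (V(E, C) = C + 9 = 9 + C)
(V(-3, 10) + 137)*31 = ((9 + 10) + 137)*31 = (19 + 137)*31 = 156*31 = 4836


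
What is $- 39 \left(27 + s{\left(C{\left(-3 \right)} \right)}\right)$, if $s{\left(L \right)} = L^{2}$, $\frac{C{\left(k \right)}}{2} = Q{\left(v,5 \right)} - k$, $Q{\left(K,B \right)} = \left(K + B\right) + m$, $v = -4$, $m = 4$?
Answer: $-11037$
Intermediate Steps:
$Q{\left(K,B \right)} = 4 + B + K$ ($Q{\left(K,B \right)} = \left(K + B\right) + 4 = \left(B + K\right) + 4 = 4 + B + K$)
$C{\left(k \right)} = 10 - 2 k$ ($C{\left(k \right)} = 2 \left(\left(4 + 5 - 4\right) - k\right) = 2 \left(5 - k\right) = 10 - 2 k$)
$- 39 \left(27 + s{\left(C{\left(-3 \right)} \right)}\right) = - 39 \left(27 + \left(10 - -6\right)^{2}\right) = - 39 \left(27 + \left(10 + 6\right)^{2}\right) = - 39 \left(27 + 16^{2}\right) = - 39 \left(27 + 256\right) = \left(-39\right) 283 = -11037$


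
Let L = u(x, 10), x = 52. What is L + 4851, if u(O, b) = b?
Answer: 4861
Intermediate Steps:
L = 10
L + 4851 = 10 + 4851 = 4861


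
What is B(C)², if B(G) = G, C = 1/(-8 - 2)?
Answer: 1/100 ≈ 0.010000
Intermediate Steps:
C = -⅒ (C = 1/(-10) = -⅒ ≈ -0.10000)
B(C)² = (-⅒)² = 1/100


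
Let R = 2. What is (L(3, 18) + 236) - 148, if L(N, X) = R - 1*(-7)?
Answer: 97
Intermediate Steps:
L(N, X) = 9 (L(N, X) = 2 - 1*(-7) = 2 + 7 = 9)
(L(3, 18) + 236) - 148 = (9 + 236) - 148 = 245 - 148 = 97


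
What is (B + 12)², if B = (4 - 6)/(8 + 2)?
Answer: 3481/25 ≈ 139.24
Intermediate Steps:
B = -⅕ (B = -2/10 = -2*⅒ = -⅕ ≈ -0.20000)
(B + 12)² = (-⅕ + 12)² = (59/5)² = 3481/25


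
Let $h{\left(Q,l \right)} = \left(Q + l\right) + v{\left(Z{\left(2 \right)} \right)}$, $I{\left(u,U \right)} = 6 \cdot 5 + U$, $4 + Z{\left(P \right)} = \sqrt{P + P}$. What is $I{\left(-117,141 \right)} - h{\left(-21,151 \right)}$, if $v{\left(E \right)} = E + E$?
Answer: $45$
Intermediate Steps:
$Z{\left(P \right)} = -4 + \sqrt{2} \sqrt{P}$ ($Z{\left(P \right)} = -4 + \sqrt{P + P} = -4 + \sqrt{2 P} = -4 + \sqrt{2} \sqrt{P}$)
$v{\left(E \right)} = 2 E$
$I{\left(u,U \right)} = 30 + U$
$h{\left(Q,l \right)} = -4 + Q + l$ ($h{\left(Q,l \right)} = \left(Q + l\right) + 2 \left(-4 + \sqrt{2} \sqrt{2}\right) = \left(Q + l\right) + 2 \left(-4 + 2\right) = \left(Q + l\right) + 2 \left(-2\right) = \left(Q + l\right) - 4 = -4 + Q + l$)
$I{\left(-117,141 \right)} - h{\left(-21,151 \right)} = \left(30 + 141\right) - \left(-4 - 21 + 151\right) = 171 - 126 = 45$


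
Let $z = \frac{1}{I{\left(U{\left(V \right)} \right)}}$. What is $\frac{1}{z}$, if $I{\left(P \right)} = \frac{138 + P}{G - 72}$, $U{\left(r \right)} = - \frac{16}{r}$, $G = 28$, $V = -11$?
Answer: $- \frac{767}{242} \approx -3.1694$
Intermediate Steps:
$I{\left(P \right)} = - \frac{69}{22} - \frac{P}{44}$ ($I{\left(P \right)} = \frac{138 + P}{28 - 72} = \frac{138 + P}{-44} = \left(138 + P\right) \left(- \frac{1}{44}\right) = - \frac{69}{22} - \frac{P}{44}$)
$z = - \frac{242}{767}$ ($z = \frac{1}{- \frac{69}{22} - \frac{\left(-16\right) \frac{1}{-11}}{44}} = \frac{1}{- \frac{69}{22} - \frac{\left(-16\right) \left(- \frac{1}{11}\right)}{44}} = \frac{1}{- \frac{69}{22} - \frac{4}{121}} = \frac{1}{- \frac{767}{242}} = - \frac{242}{767} \approx -0.31552$)
$\frac{1}{z} = \frac{1}{- \frac{242}{767}} = - \frac{767}{242}$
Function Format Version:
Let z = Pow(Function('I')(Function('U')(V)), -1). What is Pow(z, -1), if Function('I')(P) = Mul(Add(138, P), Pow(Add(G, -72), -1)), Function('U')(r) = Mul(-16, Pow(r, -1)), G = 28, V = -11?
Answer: Rational(-767, 242) ≈ -3.1694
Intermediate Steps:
Function('I')(P) = Add(Rational(-69, 22), Mul(Rational(-1, 44), P)) (Function('I')(P) = Mul(Add(138, P), Pow(Add(28, -72), -1)) = Mul(Add(138, P), Pow(-44, -1)) = Mul(Add(138, P), Rational(-1, 44)) = Add(Rational(-69, 22), Mul(Rational(-1, 44), P)))
z = Rational(-242, 767) (z = Pow(Add(Rational(-69, 22), Mul(Rational(-1, 44), Mul(-16, Pow(-11, -1)))), -1) = Pow(Add(Rational(-69, 22), Mul(Rational(-1, 44), Mul(-16, Rational(-1, 11)))), -1) = Pow(Add(Rational(-69, 22), Mul(Rational(-1, 44), Rational(16, 11))), -1) = Pow(Add(Rational(-69, 22), Rational(-4, 121)), -1) = Pow(Rational(-767, 242), -1) = Rational(-242, 767) ≈ -0.31552)
Pow(z, -1) = Pow(Rational(-242, 767), -1) = Rational(-767, 242)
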